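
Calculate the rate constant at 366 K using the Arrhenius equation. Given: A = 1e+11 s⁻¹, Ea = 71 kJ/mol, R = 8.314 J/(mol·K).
7.36e+00 s⁻¹

k = A·exp(-Ea/(R·T)) = 1e+11·exp(-71000/(8.314·366)) = 1e+11·exp(-23.3328) = 1e+11·7.3567e-11 = 7.36e+00 s⁻¹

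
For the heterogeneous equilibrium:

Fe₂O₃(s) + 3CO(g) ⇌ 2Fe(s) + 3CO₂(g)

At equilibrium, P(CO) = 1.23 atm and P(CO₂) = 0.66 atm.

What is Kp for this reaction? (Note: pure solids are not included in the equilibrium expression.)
K_p = 0.154

Solids (Fe₂O₃, Fe) are excluded.
Kp = P(CO₂)³/P(CO)³ = (0.66)³/(1.23)³ = 0.2875/1.861 = 0.154.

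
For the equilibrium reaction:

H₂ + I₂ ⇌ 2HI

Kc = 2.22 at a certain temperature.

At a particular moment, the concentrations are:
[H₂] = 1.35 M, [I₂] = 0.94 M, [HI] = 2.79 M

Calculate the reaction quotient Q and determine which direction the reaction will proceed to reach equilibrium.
Q = 6.134, Q > K, reaction proceeds reverse (toward reactants)

Q = ([HI]^2) / ([H₂] × [I₂])
  = ((2.79)^2) / ((1.35)·(0.94)) = 7.7841/1.269 = 6.134
Since Q = 6.134 > Kc = 2.22, the reaction proceeds reverse (toward reactants) to reach equilibrium.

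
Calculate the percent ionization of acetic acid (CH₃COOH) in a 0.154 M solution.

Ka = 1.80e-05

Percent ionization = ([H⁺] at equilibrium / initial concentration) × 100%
Percent ionization = 1.08%

Let x = [H⁺]. Ka = x²/(C - x) ⇒ x² + (1.80e-05)x - (1.80e-05)(0.154) = 0. x = 1.6560e-03. Percent = (1.6560e-03/0.154) × 100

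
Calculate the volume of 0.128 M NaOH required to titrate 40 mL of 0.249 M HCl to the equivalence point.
V_{base} = 77.8 mL

At equivalence: moles acid = moles base.
moles HCl = 0.249 M × 0.04 L = 0.00996 mol
V_NaOH = 0.00996 mol ÷ 0.128 M = 0.07781 L = 77.8 mL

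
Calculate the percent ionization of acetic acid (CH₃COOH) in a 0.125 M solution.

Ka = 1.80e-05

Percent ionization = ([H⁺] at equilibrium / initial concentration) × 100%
Percent ionization = 1.19%

Let x = [H⁺]. Ka = x²/(C - x) ⇒ x² + (1.80e-05)x - (1.80e-05)(0.125) = 0. x = 1.4910e-03. Percent = (1.4910e-03/0.125) × 100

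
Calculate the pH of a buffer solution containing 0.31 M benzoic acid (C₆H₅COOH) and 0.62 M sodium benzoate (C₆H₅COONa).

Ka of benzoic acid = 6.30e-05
pH = 4.50

pKa = -log(6.30e-05) = 4.20. pH = pKa + log([A⁻]/[HA]) = 4.20 + log(0.62/0.31)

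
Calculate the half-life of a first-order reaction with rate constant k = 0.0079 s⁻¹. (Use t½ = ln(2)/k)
87.74 s

t½ = ln(2)/k = 0.6931/0.0079 = 87.74 s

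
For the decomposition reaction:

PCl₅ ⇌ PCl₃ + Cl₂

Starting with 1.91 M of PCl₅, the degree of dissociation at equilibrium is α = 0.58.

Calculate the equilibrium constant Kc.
K_c = 1.5298

x = α·[A]₀ = 0.58 × 1.91 = 1.108 M dissociated.
At eq: [PCl₅] = 1.91 − 1.108 = 0.8022 M; [PCl₃] = [Cl₂] = x = 1.108 M.
Kc = [PCl₃][Cl₂]/[PCl₅] = (1.108)²/0.8022 = 1.53.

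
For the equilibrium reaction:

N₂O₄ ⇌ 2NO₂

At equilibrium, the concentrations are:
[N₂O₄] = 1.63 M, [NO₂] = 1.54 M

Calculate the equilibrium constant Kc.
K_c = 1.4550

Kc = ([NO₂]^2) / ([N₂O₄])
   = ((1.54)^2) / ((1.63))
   = 2.3716 / 1.63 = 1.4550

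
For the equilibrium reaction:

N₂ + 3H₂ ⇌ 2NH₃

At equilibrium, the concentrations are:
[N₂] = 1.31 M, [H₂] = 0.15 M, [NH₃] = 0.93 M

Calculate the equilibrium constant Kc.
K_c = 1.96e+02

Kc = ([NH₃]^2) / ([N₂] × [H₂]^3)
   = ((0.93)^2) / ((1.31)·(0.15)^3)
   = 0.8649 / 0.0044212 = 1.96e+02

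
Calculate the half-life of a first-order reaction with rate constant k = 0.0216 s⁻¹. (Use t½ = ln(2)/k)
32.09 s

t½ = ln(2)/k = 0.6931/0.0216 = 32.09 s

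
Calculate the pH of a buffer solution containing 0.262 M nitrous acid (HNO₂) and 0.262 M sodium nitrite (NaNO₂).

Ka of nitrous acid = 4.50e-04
pH = 3.35

pKa = -log(4.50e-04) = 3.35. pH = pKa + log([A⁻]/[HA]) = 3.35 + log(0.262/0.262)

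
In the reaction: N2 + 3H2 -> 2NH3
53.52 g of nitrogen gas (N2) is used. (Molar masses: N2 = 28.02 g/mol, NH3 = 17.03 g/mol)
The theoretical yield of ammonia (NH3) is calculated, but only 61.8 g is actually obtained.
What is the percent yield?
Moles of N2 = 53.52 g ÷ 28.02 g/mol = 1.91006 mol
Mole ratio: 2 mol NH3 / 1 mol N2
Moles of NH3 = 1.91006 × (2/1) = 3.82013 mol
Theoretical yield = 3.82013 mol × 17.03 g/mol = 65.057 g
Actual yield = 61.8 g
Percent yield = (61.8 / 65.057) × 100% = 95.0%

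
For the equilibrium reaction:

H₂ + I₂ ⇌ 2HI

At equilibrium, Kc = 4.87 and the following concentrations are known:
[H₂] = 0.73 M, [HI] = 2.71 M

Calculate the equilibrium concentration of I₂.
[I₂] = 2.0658 M

Kc = ([HI]^2) / ([H₂] × [I₂]) = 4.87
[I₂]^1 = (product terms)/(Kc · other reactant terms) = 7.3441 / (4.87 · 0.73) = 2.0658
[I₂] = 2.0658 M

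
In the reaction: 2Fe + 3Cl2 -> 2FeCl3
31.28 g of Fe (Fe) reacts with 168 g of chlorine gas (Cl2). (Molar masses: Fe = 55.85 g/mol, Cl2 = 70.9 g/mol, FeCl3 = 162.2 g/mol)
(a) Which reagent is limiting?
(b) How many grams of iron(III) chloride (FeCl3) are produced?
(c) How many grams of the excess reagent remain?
(a) Fe, (b) 90.84 g, (c) 108.4 g

Moles of Fe = 31.28 g ÷ 55.85 g/mol = 0.560072 mol
Moles of Cl2 = 168 g ÷ 70.9 g/mol = 2.36953 mol
Moles ÷ coefficient: Fe: 0.560072/2 = 0.28, Cl2: 2.36953/3 = 0.7898
(a) Fe has the smaller value, so Fe is the limiting reagent.
(b) Moles of FeCl3 = 0.560072 mol Fe × (2/2) = 0.560072 mol; mass = 0.560072 mol × 162.2 g/mol = 90.84 g
(c) Cl2 consumed = 0.560072 × (3/2) = 0.840107 mol; remaining = 2.36953 − 0.840107 = 1.52943 mol; mass = 1.52943 mol × 70.9 g/mol = 108.4 g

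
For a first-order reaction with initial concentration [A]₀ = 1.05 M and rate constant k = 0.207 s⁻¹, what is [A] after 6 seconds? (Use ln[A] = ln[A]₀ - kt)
0.3032 M

ln[A] = ln[A]₀ - k·t = ln(1.05) - (0.207)·(6) = 0.0488 - 1.2420 = -1.1932
[A] = e^(-1.1932) = 0.3032 M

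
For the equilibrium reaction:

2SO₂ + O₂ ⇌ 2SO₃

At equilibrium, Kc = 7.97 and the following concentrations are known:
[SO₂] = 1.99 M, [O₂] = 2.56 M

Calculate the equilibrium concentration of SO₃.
[SO₃] = 8.9888 M

Kc = ([SO₃]^2) / ([SO₂]^2 × [O₂]) = 7.97
[SO₃]^2 = Kc · (reactant terms)/(other product terms) = 7.97 · 10.138 / 1 = 80.799
[SO₃] = (80.799)^(1/2) = 8.9888 M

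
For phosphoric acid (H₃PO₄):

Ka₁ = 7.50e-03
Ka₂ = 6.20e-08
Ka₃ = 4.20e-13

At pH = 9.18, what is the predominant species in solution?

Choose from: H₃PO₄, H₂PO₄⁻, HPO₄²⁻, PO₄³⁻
HPO₄²⁻

pKa1 = 2.12, pKa2 = 7.21, pKa3 = 12.38. Each pKa is the crossover between adjacent species; pH = 9.18 lies in the region where HPO₄²⁻ predominates.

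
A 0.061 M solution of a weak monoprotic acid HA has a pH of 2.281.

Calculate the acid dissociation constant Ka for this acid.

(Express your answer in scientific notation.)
K_a = 4.92e-04

[H⁺] = 10^(−pH) = 10^(−2.281) = 5.236e-03 M. For HA ⇌ H⁺ + A⁻, Ka = x²/(C − x) = (5.236e-03)²/(0.061 − 5.236e-03) = 4.92e-04.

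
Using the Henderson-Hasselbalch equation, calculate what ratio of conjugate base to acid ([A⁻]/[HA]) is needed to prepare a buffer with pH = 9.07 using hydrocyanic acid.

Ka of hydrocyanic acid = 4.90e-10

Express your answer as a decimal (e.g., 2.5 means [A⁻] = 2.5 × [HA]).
[A⁻]/[HA] = 0.576

pKa = −log(4.90e-10) = 9.3098. pH = pKa + log([A⁻]/[HA]). 9.07 = 9.3098 + log(ratio). log(ratio) = 9.07 − 9.3098 = -0.2398. ratio = 10^(-0.2398) = 0.576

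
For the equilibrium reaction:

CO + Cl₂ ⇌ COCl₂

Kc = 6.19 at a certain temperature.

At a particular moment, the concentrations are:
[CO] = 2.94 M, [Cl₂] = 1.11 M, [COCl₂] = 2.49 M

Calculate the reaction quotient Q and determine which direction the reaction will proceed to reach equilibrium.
Q = 0.763, Q < K, reaction proceeds forward (toward products)

Q = ([COCl₂]) / ([CO] × [Cl₂])
  = ((2.49)) / ((2.94)·(1.11)) = 2.49/3.2634 = 0.763
Since Q = 0.763 < Kc = 6.19, the reaction proceeds forward (toward products) to reach equilibrium.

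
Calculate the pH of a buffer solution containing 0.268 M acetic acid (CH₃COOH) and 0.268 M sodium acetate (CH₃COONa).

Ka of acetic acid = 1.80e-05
pH = 4.74

pKa = -log(1.80e-05) = 4.74. pH = pKa + log([A⁻]/[HA]) = 4.74 + log(0.268/0.268)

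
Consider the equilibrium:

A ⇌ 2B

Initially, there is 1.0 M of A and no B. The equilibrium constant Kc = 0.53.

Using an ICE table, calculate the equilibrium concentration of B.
[B] = 0.607 M

ICE: [A] = 1.0 − x, [B] = 2x.
Kc = (2x)²/(1.0 − x) = 0.53 ⇒ 4x² + 0.53x − 0.53 = 0.
x = (−0.53 + √(0.53² + 4·4·0.53))/(2·4) = (−0.53 + √8.7609)/8 = 0.30374.
[B] = 2x = 0.607 M.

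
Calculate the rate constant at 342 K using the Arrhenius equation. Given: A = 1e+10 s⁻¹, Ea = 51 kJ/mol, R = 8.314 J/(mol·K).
1.62e+02 s⁻¹

k = A·exp(-Ea/(R·T)) = 1e+10·exp(-51000/(8.314·342)) = 1e+10·exp(-17.9363) = 1e+10·1.6231e-08 = 1.62e+02 s⁻¹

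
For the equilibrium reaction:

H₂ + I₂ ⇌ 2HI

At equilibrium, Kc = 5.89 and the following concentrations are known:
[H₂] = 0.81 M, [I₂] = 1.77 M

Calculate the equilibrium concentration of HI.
[HI] = 2.9059 M

Kc = ([HI]^2) / ([H₂] × [I₂]) = 5.89
[HI]^2 = Kc · (reactant terms)/(other product terms) = 5.89 · 1.4337 / 1 = 8.4445
[HI] = (8.4445)^(1/2) = 2.9059 M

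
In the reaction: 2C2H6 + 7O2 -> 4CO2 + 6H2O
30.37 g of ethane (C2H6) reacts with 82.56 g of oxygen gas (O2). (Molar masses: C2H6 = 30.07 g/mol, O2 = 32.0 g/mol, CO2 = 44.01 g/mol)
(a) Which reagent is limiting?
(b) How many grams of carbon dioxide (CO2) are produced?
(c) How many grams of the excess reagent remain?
(a) O2, (b) 64.88 g, (c) 8.204 g

Moles of C2H6 = 30.37 g ÷ 30.07 g/mol = 1.00998 mol
Moles of O2 = 82.56 g ÷ 32.0 g/mol = 2.58 mol
Moles ÷ coefficient: C2H6: 1.00998/2 = 0.505, O2: 2.58/7 = 0.3686
(a) O2 has the smaller value, so O2 is the limiting reagent.
(b) Moles of CO2 = 2.58 mol O2 × (4/7) = 1.47429 mol; mass = 1.47429 mol × 44.01 g/mol = 64.88 g
(c) C2H6 consumed = 2.58 × (2/7) = 0.737143 mol; remaining = 1.00998 − 0.737143 = 0.272834 mol; mass = 0.272834 mol × 30.07 g/mol = 8.204 g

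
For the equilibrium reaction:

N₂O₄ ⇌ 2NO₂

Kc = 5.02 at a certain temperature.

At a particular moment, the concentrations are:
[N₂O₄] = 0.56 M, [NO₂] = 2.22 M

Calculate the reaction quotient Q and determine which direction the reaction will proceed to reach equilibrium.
Q = 8.801, Q > K, reaction proceeds reverse (toward reactants)

Q = ([NO₂]^2) / ([N₂O₄])
  = ((2.22)^2) / ((0.56)) = 4.9284/0.56 = 8.801
Since Q = 8.801 > Kc = 5.02, the reaction proceeds reverse (toward reactants) to reach equilibrium.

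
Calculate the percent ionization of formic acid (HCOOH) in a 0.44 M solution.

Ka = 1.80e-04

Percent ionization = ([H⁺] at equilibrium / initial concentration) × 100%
Percent ionization = 2%

Let x = [H⁺]. Ka = x²/(C - x) ⇒ x² + (1.80e-04)x - (1.80e-04)(0.44) = 0. x = 8.8099e-03. Percent = (8.8099e-03/0.44) × 100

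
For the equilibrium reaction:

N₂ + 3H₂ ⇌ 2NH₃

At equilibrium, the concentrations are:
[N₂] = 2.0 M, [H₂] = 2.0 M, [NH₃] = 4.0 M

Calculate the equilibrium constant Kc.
K_c = 1.0000

Kc = ([NH₃]^2) / ([N₂] × [H₂]^3)
   = ((4.0)^2) / ((2.0)·(2.0)^3)
   = 16 / 16 = 1.0000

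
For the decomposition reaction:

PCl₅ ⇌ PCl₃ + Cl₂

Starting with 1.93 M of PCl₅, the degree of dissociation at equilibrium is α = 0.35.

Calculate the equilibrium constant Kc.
K_c = 0.3637

x = α·[A]₀ = 0.35 × 1.93 = 0.6755 M dissociated.
At eq: [PCl₅] = 1.93 − 0.6755 = 1.254 M; [PCl₃] = [Cl₂] = x = 0.6755 M.
Kc = [PCl₃][Cl₂]/[PCl₅] = (0.6755)²/1.254 = 0.3637.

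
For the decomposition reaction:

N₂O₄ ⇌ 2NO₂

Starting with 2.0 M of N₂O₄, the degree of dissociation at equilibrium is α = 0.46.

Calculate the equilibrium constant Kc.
K_c = 3.1348

x = α·[A]₀ = 0.46 × 2.0 = 0.92 M dissociated.
At eq: [N₂O₄] = 2.0 − 0.92 = 1.08 M; [NO₂] = 2x = 1.84 M.
Kc = [NO₂]²/[N₂O₄] = (1.84)²/1.08 = 3.135.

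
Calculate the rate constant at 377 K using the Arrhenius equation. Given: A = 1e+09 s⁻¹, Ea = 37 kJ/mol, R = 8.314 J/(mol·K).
7.47e+03 s⁻¹

k = A·exp(-Ea/(R·T)) = 1e+09·exp(-37000/(8.314·377)) = 1e+09·exp(-11.8046) = 1e+09·7.4703e-06 = 7.47e+03 s⁻¹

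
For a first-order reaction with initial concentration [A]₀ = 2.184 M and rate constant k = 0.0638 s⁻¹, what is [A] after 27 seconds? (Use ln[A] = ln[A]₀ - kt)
0.3901 M

ln[A] = ln[A]₀ - k·t = ln(2.184) - (0.0638)·(27) = 0.7812 - 1.7226 = -0.9414
[A] = e^(-0.9414) = 0.3901 M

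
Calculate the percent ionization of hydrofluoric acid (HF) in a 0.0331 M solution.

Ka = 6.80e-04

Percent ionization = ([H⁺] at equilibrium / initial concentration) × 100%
Percent ionization = 13.3%

Let x = [H⁺]. Ka = x²/(C - x) ⇒ x² + (6.80e-04)x - (6.80e-04)(0.0331) = 0. x = 4.4164e-03. Percent = (4.4164e-03/0.0331) × 100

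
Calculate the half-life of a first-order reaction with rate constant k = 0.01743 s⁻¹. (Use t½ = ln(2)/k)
39.77 s

t½ = ln(2)/k = 0.6931/0.01743 = 39.77 s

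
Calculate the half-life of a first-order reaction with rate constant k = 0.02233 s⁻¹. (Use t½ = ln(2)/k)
31.04 s

t½ = ln(2)/k = 0.6931/0.02233 = 31.04 s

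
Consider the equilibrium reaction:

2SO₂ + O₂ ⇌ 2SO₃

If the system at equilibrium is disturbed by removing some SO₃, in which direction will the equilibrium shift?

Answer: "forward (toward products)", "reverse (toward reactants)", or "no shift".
forward (toward products)

Apply Le Chatelier's principle: system shifts to counteract the change.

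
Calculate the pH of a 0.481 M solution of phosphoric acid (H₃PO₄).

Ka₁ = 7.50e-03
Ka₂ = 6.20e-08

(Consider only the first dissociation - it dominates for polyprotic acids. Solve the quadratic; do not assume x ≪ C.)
pH = 1.25

x² + Ka₁·x − Ka₁·C = 0 with Ka₁ = 7.50e-03, C = 0.481.
x = (−Ka₁ + √(Ka₁² + 4·Ka₁·C))/2 = 5.6429e-02 M, so pH = 1.25.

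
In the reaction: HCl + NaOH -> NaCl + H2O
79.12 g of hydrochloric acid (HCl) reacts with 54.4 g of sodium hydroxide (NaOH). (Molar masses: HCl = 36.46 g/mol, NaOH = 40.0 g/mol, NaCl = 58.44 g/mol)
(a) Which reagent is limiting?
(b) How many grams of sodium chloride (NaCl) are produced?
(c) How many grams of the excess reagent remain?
(a) NaOH, (b) 79.48 g, (c) 29.53 g

Moles of HCl = 79.12 g ÷ 36.46 g/mol = 2.17005 mol
Moles of NaOH = 54.4 g ÷ 40.0 g/mol = 1.36 mol
Moles ÷ coefficient: HCl: 2.17005/1 = 2.17, NaOH: 1.36/1 = 1.36
(a) NaOH has the smaller value, so NaOH is the limiting reagent.
(b) Moles of NaCl = 1.36 mol NaOH × (1/1) = 1.36 mol; mass = 1.36 mol × 58.44 g/mol = 79.48 g
(c) HCl consumed = 1.36 × (1/1) = 1.36 mol; remaining = 2.17005 − 1.36 = 0.810049 mol; mass = 0.810049 mol × 36.46 g/mol = 29.53 g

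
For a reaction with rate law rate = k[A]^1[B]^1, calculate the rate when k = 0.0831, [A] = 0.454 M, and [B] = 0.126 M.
0.004754 M/s

rate = k·[A]^1·[B]^1 = 0.0831·(0.454)^1·(0.126)^1 = 0.0831·0.454·0.126 = 0.004754 M/s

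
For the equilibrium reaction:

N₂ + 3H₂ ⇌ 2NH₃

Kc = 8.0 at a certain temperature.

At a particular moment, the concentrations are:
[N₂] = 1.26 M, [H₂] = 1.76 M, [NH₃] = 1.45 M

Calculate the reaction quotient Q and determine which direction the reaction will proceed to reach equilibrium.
Q = 0.306, Q < K, reaction proceeds forward (toward products)

Q = ([NH₃]^2) / ([N₂] × [H₂]^3)
  = ((1.45)^2) / ((1.26)·(1.76)^3) = 2.1025/6.8692 = 0.3061
Since Q = 0.3061 < Kc = 8.0, the reaction proceeds forward (toward products) to reach equilibrium.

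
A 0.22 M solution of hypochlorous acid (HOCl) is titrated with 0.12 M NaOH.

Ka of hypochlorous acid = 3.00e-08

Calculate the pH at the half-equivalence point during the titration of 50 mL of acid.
pH = pKa = 7.52

At the half-equivalence point, [HA] = [A⁻], so by Henderson–Hasselbalch pH = pKa + log(1) = pKa.
pKa = −log(3.00e-08) = 7.52.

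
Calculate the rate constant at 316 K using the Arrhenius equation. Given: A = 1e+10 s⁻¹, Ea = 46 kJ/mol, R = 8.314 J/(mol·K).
2.49e+02 s⁻¹

k = A·exp(-Ea/(R·T)) = 1e+10·exp(-46000/(8.314·316)) = 1e+10·exp(-17.5090) = 1e+10·2.4886e-08 = 2.49e+02 s⁻¹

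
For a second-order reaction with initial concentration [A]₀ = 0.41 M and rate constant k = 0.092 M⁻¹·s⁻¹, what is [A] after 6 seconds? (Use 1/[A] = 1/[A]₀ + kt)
0.3343 M

1/[A] = 1/[A]₀ + k·t = 1/0.41 + (0.092)·(6) = 2.4390 + 0.5520 = 2.9910
[A] = 1/2.9910 = 0.3343 M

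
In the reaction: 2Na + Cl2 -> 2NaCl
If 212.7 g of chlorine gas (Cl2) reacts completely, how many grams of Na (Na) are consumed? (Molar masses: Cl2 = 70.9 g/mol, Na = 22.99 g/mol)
Moles of Cl2 = 212.7 g ÷ 70.9 g/mol = 3 mol
Mole ratio: 2 mol Na / 1 mol Cl2
Moles of Na = 3 × (2/1) = 6 mol
Mass of Na = 6 mol × 22.99 g/mol = 137.9 g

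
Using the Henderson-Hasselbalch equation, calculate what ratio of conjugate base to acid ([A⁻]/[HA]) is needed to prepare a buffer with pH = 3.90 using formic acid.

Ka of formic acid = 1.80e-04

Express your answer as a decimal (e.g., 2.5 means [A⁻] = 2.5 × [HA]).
[A⁻]/[HA] = 1.430

pKa = −log(1.80e-04) = 3.7447. pH = pKa + log([A⁻]/[HA]). 3.90 = 3.7447 + log(ratio). log(ratio) = 3.90 − 3.7447 = 0.1553. ratio = 10^(0.1553) = 1.430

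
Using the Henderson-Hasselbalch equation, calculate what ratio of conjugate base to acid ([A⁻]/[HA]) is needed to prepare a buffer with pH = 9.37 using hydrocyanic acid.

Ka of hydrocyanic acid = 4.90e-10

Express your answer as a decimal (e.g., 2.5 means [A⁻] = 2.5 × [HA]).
[A⁻]/[HA] = 1.149

pKa = −log(4.90e-10) = 9.3098. pH = pKa + log([A⁻]/[HA]). 9.37 = 9.3098 + log(ratio). log(ratio) = 9.37 − 9.3098 = 0.0602. ratio = 10^(0.0602) = 1.149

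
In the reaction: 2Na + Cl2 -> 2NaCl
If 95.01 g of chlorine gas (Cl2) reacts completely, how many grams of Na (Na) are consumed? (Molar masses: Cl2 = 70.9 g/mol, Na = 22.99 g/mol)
Moles of Cl2 = 95.01 g ÷ 70.9 g/mol = 1.34006 mol
Mole ratio: 2 mol Na / 1 mol Cl2
Moles of Na = 1.34006 × (2/1) = 2.68011 mol
Mass of Na = 2.68011 mol × 22.99 g/mol = 61.62 g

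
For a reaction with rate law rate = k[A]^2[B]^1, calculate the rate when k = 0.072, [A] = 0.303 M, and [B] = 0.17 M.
0.001124 M/s

rate = k·[A]^2·[B]^1 = 0.072·(0.303)^2·(0.17)^1 = 0.072·0.091809·0.17 = 0.001124 M/s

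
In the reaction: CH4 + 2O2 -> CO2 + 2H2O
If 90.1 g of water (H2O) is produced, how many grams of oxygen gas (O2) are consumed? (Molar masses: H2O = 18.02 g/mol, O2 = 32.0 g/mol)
Moles of H2O = 90.1 g ÷ 18.02 g/mol = 5 mol
Mole ratio: 2 mol O2 / 2 mol H2O
Moles of O2 = 5 × (2/2) = 5 mol
Mass of O2 = 5 mol × 32.0 g/mol = 160 g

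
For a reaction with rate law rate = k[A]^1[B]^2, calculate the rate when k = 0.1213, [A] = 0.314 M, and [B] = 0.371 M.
0.005242 M/s

rate = k·[A]^1·[B]^2 = 0.1213·(0.314)^1·(0.371)^2 = 0.1213·0.314·0.137641 = 0.005242 M/s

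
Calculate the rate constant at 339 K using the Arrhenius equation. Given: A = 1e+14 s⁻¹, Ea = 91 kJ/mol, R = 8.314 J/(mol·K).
9.50e-01 s⁻¹

k = A·exp(-Ea/(R·T)) = 1e+14·exp(-91000/(8.314·339)) = 1e+14·exp(-32.2873) = 1e+14·9.5018e-15 = 9.50e-01 s⁻¹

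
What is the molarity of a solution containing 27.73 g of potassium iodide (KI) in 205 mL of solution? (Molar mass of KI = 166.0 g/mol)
Moles of KI = 27.73 g ÷ 166.0 g/mol = 0.167048 mol
Volume = 205 mL = 0.205 L
Molarity = 0.167048 mol ÷ 0.205 L = 0.8149 M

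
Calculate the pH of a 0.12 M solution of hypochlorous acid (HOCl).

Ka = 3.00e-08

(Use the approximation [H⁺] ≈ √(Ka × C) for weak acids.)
pH = 4.22

[H⁺] = √(Ka × C) = √(3.00e-08 × 0.12) = 6.0000e-05. pH = -log(6.0000e-05)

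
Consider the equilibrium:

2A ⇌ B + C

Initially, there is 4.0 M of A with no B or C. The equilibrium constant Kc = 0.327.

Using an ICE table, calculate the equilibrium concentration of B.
[B] = 1.067 M

ICE: [A] = 4.0 − 2x, [B] = [C] = x.
Kc = x²/(4.0 − 2x)² = 0.327 ⇒ √Kc = x/(4.0 − 2x).
x = √0.327·4.0/(1 + 2√0.327) = 0.57184·4.0/2.1437 = 1.067.
[B] = x = 1.067 M.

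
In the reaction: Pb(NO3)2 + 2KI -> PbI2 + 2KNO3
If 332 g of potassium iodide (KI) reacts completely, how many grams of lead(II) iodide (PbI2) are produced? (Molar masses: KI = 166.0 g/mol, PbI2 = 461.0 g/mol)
Moles of KI = 332 g ÷ 166.0 g/mol = 2 mol
Mole ratio: 1 mol PbI2 / 2 mol KI
Moles of PbI2 = 2 × (1/2) = 1 mol
Mass of PbI2 = 1 mol × 461.0 g/mol = 461 g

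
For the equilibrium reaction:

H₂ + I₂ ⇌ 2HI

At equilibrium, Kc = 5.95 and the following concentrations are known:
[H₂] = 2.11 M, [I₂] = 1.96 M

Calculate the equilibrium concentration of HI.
[HI] = 4.9605 M

Kc = ([HI]^2) / ([H₂] × [I₂]) = 5.95
[HI]^2 = Kc · (reactant terms)/(other product terms) = 5.95 · 4.1356 / 1 = 24.607
[HI] = (24.607)^(1/2) = 4.9605 M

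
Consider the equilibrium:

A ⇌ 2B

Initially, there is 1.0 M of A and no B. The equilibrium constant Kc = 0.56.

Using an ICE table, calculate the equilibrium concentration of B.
[B] = 0.621 M

ICE: [A] = 1.0 − x, [B] = 2x.
Kc = (2x)²/(1.0 − x) = 0.56 ⇒ 4x² + 0.56x − 0.56 = 0.
x = (−0.56 + √(0.56² + 4·4·0.56))/(2·4) = (−0.56 + √9.2736)/8 = 0.31066.
[B] = 2x = 0.621 M.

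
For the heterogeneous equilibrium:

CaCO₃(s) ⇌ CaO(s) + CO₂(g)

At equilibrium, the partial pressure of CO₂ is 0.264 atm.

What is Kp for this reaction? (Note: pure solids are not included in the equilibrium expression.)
K_p = 0.264

Solids (CaCO₃, CaO) have activity 1 and are excluded.
Kp = P(CO₂) = 0.264.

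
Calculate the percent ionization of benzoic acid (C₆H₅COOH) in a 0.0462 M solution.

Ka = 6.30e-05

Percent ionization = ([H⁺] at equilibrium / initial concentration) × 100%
Percent ionization = 3.63%

Let x = [H⁺]. Ka = x²/(C - x) ⇒ x² + (6.30e-05)x - (6.30e-05)(0.0462) = 0. x = 1.6748e-03. Percent = (1.6748e-03/0.0462) × 100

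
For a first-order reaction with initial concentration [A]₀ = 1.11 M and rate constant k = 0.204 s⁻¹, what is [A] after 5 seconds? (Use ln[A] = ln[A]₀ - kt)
0.4003 M

ln[A] = ln[A]₀ - k·t = ln(1.11) - (0.204)·(5) = 0.1044 - 1.0200 = -0.9156
[A] = e^(-0.9156) = 0.4003 M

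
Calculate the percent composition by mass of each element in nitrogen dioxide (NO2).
N: 30.45%, O: 69.55%

Molar mass of NO2 = 46.01 g/mol
% N = (1 × 14.01) / 46.01 × 100% = 14.01 / 46.01 × 100% = 30.45%
% O = (2 × 16.0) / 46.01 × 100% = 32 / 46.01 × 100% = 69.55%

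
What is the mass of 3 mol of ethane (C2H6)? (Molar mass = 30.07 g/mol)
Mass = 3 mol × 30.07 g/mol = 90.21 g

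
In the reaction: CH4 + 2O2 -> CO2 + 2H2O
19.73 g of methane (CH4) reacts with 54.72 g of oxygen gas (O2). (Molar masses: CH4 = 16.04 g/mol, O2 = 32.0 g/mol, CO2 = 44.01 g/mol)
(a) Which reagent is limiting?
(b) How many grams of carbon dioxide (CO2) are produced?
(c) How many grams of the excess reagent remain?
(a) O2, (b) 37.63 g, (c) 6.016 g

Moles of CH4 = 19.73 g ÷ 16.04 g/mol = 1.23005 mol
Moles of O2 = 54.72 g ÷ 32.0 g/mol = 1.71 mol
Moles ÷ coefficient: CH4: 1.23005/1 = 1.23, O2: 1.71/2 = 0.855
(a) O2 has the smaller value, so O2 is the limiting reagent.
(b) Moles of CO2 = 1.71 mol O2 × (1/2) = 0.855 mol; mass = 0.855 mol × 44.01 g/mol = 37.63 g
(c) CH4 consumed = 1.71 × (1/2) = 0.855 mol; remaining = 1.23005 − 0.855 = 0.37505 mol; mass = 0.37505 mol × 16.04 g/mol = 6.016 g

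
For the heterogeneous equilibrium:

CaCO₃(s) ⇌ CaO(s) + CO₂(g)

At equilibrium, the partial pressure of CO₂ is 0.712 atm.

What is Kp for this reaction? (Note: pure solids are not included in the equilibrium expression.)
K_p = 0.712

Solids (CaCO₃, CaO) have activity 1 and are excluded.
Kp = P(CO₂) = 0.712.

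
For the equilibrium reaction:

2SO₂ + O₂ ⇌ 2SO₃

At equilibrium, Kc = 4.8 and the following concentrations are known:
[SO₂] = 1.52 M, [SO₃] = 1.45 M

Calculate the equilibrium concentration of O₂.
[O₂] = 0.1896 M

Kc = ([SO₃]^2) / ([SO₂]^2 × [O₂]) = 4.8
[O₂]^1 = (product terms)/(Kc · other reactant terms) = 2.1025 / (4.8 · 2.3104) = 0.18959
[O₂] = 0.1896 M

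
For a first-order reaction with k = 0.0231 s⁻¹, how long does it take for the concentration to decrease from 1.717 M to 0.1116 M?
118.33 s

From ln[A] = ln[A]₀ - k·t: t = ln([A]₀/[A])/k = ln(1.717/0.1116)/0.0231 = ln(15.3853)/0.0231 = 2.7334/0.0231 = 118.33 s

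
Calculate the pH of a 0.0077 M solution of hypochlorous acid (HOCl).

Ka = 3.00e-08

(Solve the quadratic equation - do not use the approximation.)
pH = 4.82

x² + Ka×x - Ka×C = 0. Using quadratic formula: [H⁺] = 1.5184e-05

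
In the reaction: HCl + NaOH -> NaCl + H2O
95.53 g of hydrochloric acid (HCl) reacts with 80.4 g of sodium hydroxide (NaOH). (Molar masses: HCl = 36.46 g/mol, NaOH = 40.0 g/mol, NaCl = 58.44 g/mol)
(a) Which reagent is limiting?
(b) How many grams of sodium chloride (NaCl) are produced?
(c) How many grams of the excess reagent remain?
(a) NaOH, (b) 117.5 g, (c) 22.25 g

Moles of HCl = 95.53 g ÷ 36.46 g/mol = 2.62013 mol
Moles of NaOH = 80.4 g ÷ 40.0 g/mol = 2.01 mol
Moles ÷ coefficient: HCl: 2.62013/1 = 2.62, NaOH: 2.01/1 = 2.01
(a) NaOH has the smaller value, so NaOH is the limiting reagent.
(b) Moles of NaCl = 2.01 mol NaOH × (1/1) = 2.01 mol; mass = 2.01 mol × 58.44 g/mol = 117.5 g
(c) HCl consumed = 2.01 × (1/1) = 2.01 mol; remaining = 2.62013 − 2.01 = 0.610132 mol; mass = 0.610132 mol × 36.46 g/mol = 22.25 g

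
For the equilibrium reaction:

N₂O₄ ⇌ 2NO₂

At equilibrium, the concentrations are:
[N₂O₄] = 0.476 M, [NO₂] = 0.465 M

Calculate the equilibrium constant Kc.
K_c = 0.4543

Kc = ([NO₂]^2) / ([N₂O₄])
   = ((0.465)^2) / ((0.476))
   = 0.21623 / 0.476 = 0.4543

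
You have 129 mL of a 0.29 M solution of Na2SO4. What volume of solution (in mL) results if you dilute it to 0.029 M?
Using M₁V₁ = M₂V₂:
0.29 × 129 = 0.029 × V₂
V₂ = (0.29 × 129) / 0.029 = 1290 mL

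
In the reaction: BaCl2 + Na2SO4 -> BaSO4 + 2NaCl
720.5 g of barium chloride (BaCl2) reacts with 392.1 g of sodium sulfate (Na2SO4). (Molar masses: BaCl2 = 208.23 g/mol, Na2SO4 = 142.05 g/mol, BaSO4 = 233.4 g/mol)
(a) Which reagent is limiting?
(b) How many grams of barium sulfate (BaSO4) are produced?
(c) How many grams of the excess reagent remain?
(a) Na2SO4, (b) 644.3 g, (c) 145.7 g

Moles of BaCl2 = 720.5 g ÷ 208.23 g/mol = 3.46012 mol
Moles of Na2SO4 = 392.1 g ÷ 142.05 g/mol = 2.7603 mol
Moles ÷ coefficient: BaCl2: 3.46012/1 = 3.46, Na2SO4: 2.7603/1 = 2.76
(a) Na2SO4 has the smaller value, so Na2SO4 is the limiting reagent.
(b) Moles of BaSO4 = 2.7603 mol Na2SO4 × (1/1) = 2.7603 mol; mass = 2.7603 mol × 233.4 g/mol = 644.3 g
(c) BaCl2 consumed = 2.7603 × (1/1) = 2.7603 mol; remaining = 3.46012 − 2.7603 = 0.699821 mol; mass = 0.699821 mol × 208.23 g/mol = 145.7 g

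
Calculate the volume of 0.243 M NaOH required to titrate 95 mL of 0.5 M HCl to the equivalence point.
V_{base} = 195.5 mL

At equivalence: moles acid = moles base.
moles HCl = 0.5 M × 0.095 L = 0.0475 mol
V_NaOH = 0.0475 mol ÷ 0.243 M = 0.1955 L = 195.5 mL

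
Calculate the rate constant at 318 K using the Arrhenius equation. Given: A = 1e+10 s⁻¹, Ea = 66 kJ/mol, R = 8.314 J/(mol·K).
1.44e-01 s⁻¹

k = A·exp(-Ea/(R·T)) = 1e+10·exp(-66000/(8.314·318)) = 1e+10·exp(-24.9636) = 1e+10·1.4403e-11 = 1.44e-01 s⁻¹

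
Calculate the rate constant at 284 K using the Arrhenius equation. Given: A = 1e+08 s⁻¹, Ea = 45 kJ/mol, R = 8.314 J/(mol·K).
5.29e-01 s⁻¹

k = A·exp(-Ea/(R·T)) = 1e+08·exp(-45000/(8.314·284)) = 1e+08·exp(-19.0583) = 1e+08·5.2855e-09 = 5.29e-01 s⁻¹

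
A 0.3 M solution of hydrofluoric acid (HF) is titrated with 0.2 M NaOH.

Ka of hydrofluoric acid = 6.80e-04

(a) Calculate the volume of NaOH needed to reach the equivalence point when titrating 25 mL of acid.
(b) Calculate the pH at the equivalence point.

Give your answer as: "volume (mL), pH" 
V = 37.5 mL, pH = 8.12

(a) At equivalence: moles acid = moles base.
moles acid = 0.3 × 0.025 = 0.0075 mol; V_NaOH = 0.0075/0.2 = 0.0375 L = 37.5 mL.
(b) At equivalence, all acid → conjugate base A⁻ at [A⁻] = 0.0075/0.0625 = 0.12 M.
Kb = Kw/Ka = 1.0e-14/6.80e-04 = 1.471e-11; [OH⁻] = √(Kb·[A⁻]) = 1.328e-06; pOH = 5.88; pH = 14 − pOH = 8.12.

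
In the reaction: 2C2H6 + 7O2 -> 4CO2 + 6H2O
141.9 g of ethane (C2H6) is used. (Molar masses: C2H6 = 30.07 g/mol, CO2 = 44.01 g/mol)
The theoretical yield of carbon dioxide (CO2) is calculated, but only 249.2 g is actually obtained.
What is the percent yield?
Moles of C2H6 = 141.9 g ÷ 30.07 g/mol = 4.71899 mol
Mole ratio: 4 mol CO2 / 2 mol C2H6
Moles of CO2 = 4.71899 × (4/2) = 9.43798 mol
Theoretical yield = 9.43798 mol × 44.01 g/mol = 415.37 g
Actual yield = 249.2 g
Percent yield = (249.2 / 415.37) × 100% = 60.0%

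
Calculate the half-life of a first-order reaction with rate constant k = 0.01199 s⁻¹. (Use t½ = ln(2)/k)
57.81 s

t½ = ln(2)/k = 0.6931/0.01199 = 57.81 s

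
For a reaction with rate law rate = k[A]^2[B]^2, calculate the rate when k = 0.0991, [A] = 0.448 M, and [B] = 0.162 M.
0.000522 M/s

rate = k·[A]^2·[B]^2 = 0.0991·(0.448)^2·(0.162)^2 = 0.0991·0.200704·0.026244 = 0.000522 M/s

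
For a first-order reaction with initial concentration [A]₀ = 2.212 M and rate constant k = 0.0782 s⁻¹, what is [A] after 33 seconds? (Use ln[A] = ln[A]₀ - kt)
0.1675 M

ln[A] = ln[A]₀ - k·t = ln(2.212) - (0.0782)·(33) = 0.7939 - 2.5806 = -1.7867
[A] = e^(-1.7867) = 0.1675 M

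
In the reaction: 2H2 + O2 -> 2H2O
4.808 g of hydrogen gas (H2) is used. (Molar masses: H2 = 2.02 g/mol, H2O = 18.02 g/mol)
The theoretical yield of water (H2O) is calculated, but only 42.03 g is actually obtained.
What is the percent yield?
Moles of H2 = 4.808 g ÷ 2.02 g/mol = 2.3802 mol
Mole ratio: 2 mol H2O / 2 mol H2
Moles of H2O = 2.3802 × (2/2) = 2.3802 mol
Theoretical yield = 2.3802 mol × 18.02 g/mol = 42.891 g
Actual yield = 42.03 g
Percent yield = (42.03 / 42.891) × 100% = 98.0%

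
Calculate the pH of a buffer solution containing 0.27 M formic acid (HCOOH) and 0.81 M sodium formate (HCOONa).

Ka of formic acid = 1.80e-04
pH = 4.22

pKa = -log(1.80e-04) = 3.74. pH = pKa + log([A⁻]/[HA]) = 3.74 + log(0.81/0.27)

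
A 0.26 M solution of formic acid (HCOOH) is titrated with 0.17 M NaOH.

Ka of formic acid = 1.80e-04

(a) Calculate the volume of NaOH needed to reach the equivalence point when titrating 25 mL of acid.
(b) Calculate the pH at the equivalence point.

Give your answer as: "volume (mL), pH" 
V = 38.2 mL, pH = 8.38

(a) At equivalence: moles acid = moles base.
moles acid = 0.26 × 0.025 = 0.0065 mol; V_NaOH = 0.0065/0.17 = 0.03824 L = 38.2 mL.
(b) At equivalence, all acid → conjugate base A⁻ at [A⁻] = 0.0065/0.06324 = 0.1028 M.
Kb = Kw/Ka = 1.0e-14/1.80e-04 = 5.556e-11; [OH⁻] = √(Kb·[A⁻]) = 2.390e-06; pOH = 5.62; pH = 14 − pOH = 8.38.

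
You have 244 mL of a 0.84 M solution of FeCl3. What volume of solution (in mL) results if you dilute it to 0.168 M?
Using M₁V₁ = M₂V₂:
0.84 × 244 = 0.168 × V₂
V₂ = (0.84 × 244) / 0.168 = 1220 mL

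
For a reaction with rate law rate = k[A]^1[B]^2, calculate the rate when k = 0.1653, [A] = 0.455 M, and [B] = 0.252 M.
0.004776 M/s

rate = k·[A]^1·[B]^2 = 0.1653·(0.455)^1·(0.252)^2 = 0.1653·0.455·0.063504 = 0.004776 M/s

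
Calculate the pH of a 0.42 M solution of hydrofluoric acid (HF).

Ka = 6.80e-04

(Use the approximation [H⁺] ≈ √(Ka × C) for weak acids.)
pH = 1.77

[H⁺] = √(Ka × C) = √(6.80e-04 × 0.42) = 1.6900e-02. pH = -log(1.6900e-02)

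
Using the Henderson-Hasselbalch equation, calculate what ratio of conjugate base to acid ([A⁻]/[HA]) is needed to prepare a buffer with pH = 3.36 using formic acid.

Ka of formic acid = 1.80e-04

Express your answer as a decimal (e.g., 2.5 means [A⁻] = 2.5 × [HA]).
[A⁻]/[HA] = 0.412

pKa = −log(1.80e-04) = 3.7447. pH = pKa + log([A⁻]/[HA]). 3.36 = 3.7447 + log(ratio). log(ratio) = 3.36 − 3.7447 = -0.3847. ratio = 10^(-0.3847) = 0.412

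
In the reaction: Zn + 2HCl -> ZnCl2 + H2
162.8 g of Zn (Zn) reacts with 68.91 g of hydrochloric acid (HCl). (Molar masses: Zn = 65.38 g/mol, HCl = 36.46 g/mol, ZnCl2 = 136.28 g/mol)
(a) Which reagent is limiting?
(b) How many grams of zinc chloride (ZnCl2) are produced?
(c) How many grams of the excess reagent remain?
(a) HCl, (b) 128.8 g, (c) 101 g

Moles of Zn = 162.8 g ÷ 65.38 g/mol = 2.49006 mol
Moles of HCl = 68.91 g ÷ 36.46 g/mol = 1.89002 mol
Moles ÷ coefficient: Zn: 2.49006/1 = 2.49, HCl: 1.89002/2 = 0.945
(a) HCl has the smaller value, so HCl is the limiting reagent.
(b) Moles of ZnCl2 = 1.89002 mol HCl × (1/2) = 0.945008 mol; mass = 0.945008 mol × 136.28 g/mol = 128.8 g
(c) Zn consumed = 1.89002 × (1/2) = 0.945008 mol; remaining = 2.49006 − 0.945008 = 1.54505 mol; mass = 1.54505 mol × 65.38 g/mol = 101 g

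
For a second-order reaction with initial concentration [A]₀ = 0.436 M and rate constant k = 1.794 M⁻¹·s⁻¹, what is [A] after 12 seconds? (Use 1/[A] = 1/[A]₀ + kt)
0.0420 M

1/[A] = 1/[A]₀ + k·t = 1/0.436 + (1.794)·(12) = 2.2936 + 21.5280 = 23.8216
[A] = 1/23.8216 = 0.0420 M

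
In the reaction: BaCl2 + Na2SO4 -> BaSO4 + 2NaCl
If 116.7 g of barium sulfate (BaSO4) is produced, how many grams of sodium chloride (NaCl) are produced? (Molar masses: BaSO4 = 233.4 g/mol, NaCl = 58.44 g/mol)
Moles of BaSO4 = 116.7 g ÷ 233.4 g/mol = 0.5 mol
Mole ratio: 2 mol NaCl / 1 mol BaSO4
Moles of NaCl = 0.5 × (2/1) = 1 mol
Mass of NaCl = 1 mol × 58.44 g/mol = 58.44 g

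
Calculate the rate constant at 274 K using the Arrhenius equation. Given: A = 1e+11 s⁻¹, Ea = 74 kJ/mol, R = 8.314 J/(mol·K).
7.80e-04 s⁻¹

k = A·exp(-Ea/(R·T)) = 1e+11·exp(-74000/(8.314·274)) = 1e+11·exp(-32.4841) = 1e+11·7.8041e-15 = 7.80e-04 s⁻¹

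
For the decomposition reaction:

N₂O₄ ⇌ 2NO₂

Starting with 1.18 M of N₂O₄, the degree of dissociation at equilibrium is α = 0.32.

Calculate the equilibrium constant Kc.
K_c = 0.7108

x = α·[A]₀ = 0.32 × 1.18 = 0.3776 M dissociated.
At eq: [N₂O₄] = 1.18 − 0.3776 = 0.8024 M; [NO₂] = 2x = 0.7552 M.
Kc = [NO₂]²/[N₂O₄] = (0.7552)²/0.8024 = 0.7108.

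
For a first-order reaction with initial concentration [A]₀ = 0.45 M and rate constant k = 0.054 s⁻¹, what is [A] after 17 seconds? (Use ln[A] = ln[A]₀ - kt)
0.1797 M

ln[A] = ln[A]₀ - k·t = ln(0.45) - (0.054)·(17) = -0.7985 - 0.9180 = -1.7165
[A] = e^(-1.7165) = 0.1797 M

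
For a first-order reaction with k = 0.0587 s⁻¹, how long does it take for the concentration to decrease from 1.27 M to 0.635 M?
11.81 s

From ln[A] = ln[A]₀ - k·t: t = ln([A]₀/[A])/k = ln(1.27/0.635)/0.0587 = ln(2.0000)/0.0587 = 0.6931/0.0587 = 11.81 s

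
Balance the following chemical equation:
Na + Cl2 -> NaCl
Balanced equation:
2Na + Cl2 -> 2NaCl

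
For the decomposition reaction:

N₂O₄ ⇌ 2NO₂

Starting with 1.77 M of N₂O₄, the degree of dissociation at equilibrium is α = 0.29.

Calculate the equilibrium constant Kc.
K_c = 0.8386

x = α·[A]₀ = 0.29 × 1.77 = 0.5133 M dissociated.
At eq: [N₂O₄] = 1.77 − 0.5133 = 1.257 M; [NO₂] = 2x = 1.027 M.
Kc = [NO₂]²/[N₂O₄] = (1.027)²/1.257 = 0.8386.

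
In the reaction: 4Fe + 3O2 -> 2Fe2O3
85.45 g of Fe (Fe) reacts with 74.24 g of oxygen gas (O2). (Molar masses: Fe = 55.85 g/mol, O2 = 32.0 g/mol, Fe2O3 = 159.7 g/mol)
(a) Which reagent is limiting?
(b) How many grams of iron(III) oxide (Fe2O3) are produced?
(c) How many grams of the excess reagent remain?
(a) Fe, (b) 122.2 g, (c) 37.52 g

Moles of Fe = 85.45 g ÷ 55.85 g/mol = 1.52999 mol
Moles of O2 = 74.24 g ÷ 32.0 g/mol = 2.32 mol
Moles ÷ coefficient: Fe: 1.52999/4 = 0.3825, O2: 2.32/3 = 0.7733
(a) Fe has the smaller value, so Fe is the limiting reagent.
(b) Moles of Fe2O3 = 1.52999 mol Fe × (2/4) = 0.764996 mol; mass = 0.764996 mol × 159.7 g/mol = 122.2 g
(c) O2 consumed = 1.52999 × (3/4) = 1.14749 mol; remaining = 2.32 − 1.14749 = 1.17251 mol; mass = 1.17251 mol × 32.0 g/mol = 37.52 g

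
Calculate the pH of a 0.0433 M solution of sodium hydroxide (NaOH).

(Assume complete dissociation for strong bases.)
pH = 12.64

[OH⁻] = 0.0433 M for strong base. pOH = -log[OH⁻] = 1.36, pH = 14 - pOH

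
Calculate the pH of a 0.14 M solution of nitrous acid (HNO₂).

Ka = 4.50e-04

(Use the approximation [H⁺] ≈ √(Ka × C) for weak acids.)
pH = 2.10

[H⁺] = √(Ka × C) = √(4.50e-04 × 0.14) = 7.9373e-03. pH = -log(7.9373e-03)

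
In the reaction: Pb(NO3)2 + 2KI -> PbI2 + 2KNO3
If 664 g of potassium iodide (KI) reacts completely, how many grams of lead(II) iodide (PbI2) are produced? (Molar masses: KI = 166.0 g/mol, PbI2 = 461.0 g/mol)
Moles of KI = 664 g ÷ 166.0 g/mol = 4 mol
Mole ratio: 1 mol PbI2 / 2 mol KI
Moles of PbI2 = 4 × (1/2) = 2 mol
Mass of PbI2 = 2 mol × 461.0 g/mol = 922 g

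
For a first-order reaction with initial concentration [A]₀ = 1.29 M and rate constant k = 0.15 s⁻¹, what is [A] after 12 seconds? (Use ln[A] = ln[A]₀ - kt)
0.2132 M

ln[A] = ln[A]₀ - k·t = ln(1.29) - (0.15)·(12) = 0.2546 - 1.8000 = -1.5454
[A] = e^(-1.5454) = 0.2132 M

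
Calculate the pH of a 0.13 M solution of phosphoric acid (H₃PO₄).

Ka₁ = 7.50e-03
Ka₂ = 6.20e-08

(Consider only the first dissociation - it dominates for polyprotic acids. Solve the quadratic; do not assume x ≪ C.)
pH = 1.56

x² + Ka₁·x − Ka₁·C = 0 with Ka₁ = 7.50e-03, C = 0.13.
x = (−Ka₁ + √(Ka₁² + 4·Ka₁·C))/2 = 2.7699e-02 M, so pH = 1.56.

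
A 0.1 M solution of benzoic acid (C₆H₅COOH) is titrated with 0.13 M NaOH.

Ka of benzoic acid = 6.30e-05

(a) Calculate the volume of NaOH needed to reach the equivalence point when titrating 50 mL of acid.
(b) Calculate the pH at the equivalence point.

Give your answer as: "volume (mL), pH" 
V = 38.5 mL, pH = 8.48

(a) At equivalence: moles acid = moles base.
moles acid = 0.1 × 0.05 = 0.005 mol; V_NaOH = 0.005/0.13 = 0.03846 L = 38.5 mL.
(b) At equivalence, all acid → conjugate base A⁻ at [A⁻] = 0.005/0.08846 = 0.05652 M.
Kb = Kw/Ka = 1.0e-14/6.30e-05 = 1.587e-10; [OH⁻] = √(Kb·[A⁻]) = 2.995e-06; pOH = 5.52; pH = 14 − pOH = 8.48.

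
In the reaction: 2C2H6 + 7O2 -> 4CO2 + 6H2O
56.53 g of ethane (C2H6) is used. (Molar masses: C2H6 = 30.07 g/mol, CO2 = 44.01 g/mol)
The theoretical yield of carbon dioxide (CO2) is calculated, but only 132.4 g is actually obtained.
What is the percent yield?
Moles of C2H6 = 56.53 g ÷ 30.07 g/mol = 1.87995 mol
Mole ratio: 4 mol CO2 / 2 mol C2H6
Moles of CO2 = 1.87995 × (4/2) = 3.75989 mol
Theoretical yield = 3.75989 mol × 44.01 g/mol = 165.47 g
Actual yield = 132.4 g
Percent yield = (132.4 / 165.47) × 100% = 80.0%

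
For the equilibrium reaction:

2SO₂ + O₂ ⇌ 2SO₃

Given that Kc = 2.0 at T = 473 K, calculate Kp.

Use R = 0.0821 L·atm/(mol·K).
K_p = 0.0515

Δn = (moles gaseous products) − (moles gaseous reactants) = -1
T = 473 K; RT = 0.0821 × 473 = 38.8333
Kp = Kc·(RT)^Δn = 2.0 × (38.8333)^-1 = 2.0 × 0.0257511 = 0.0515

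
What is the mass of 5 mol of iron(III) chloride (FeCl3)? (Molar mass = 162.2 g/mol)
Mass = 5 mol × 162.2 g/mol = 811 g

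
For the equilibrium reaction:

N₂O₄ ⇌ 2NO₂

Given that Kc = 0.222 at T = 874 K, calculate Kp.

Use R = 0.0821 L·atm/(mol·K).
K_p = 15.9297

Δn = (moles gaseous products) − (moles gaseous reactants) = 1
T = 874 K; RT = 0.0821 × 874 = 71.7554
Kp = Kc·(RT)^Δn = 0.222 × (71.7554)^1 = 0.222 × 71.7554 = 15.9297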